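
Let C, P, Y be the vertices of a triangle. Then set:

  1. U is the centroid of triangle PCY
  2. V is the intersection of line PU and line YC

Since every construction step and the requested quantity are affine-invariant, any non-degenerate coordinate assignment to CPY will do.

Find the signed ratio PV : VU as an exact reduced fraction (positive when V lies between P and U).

PV:VU = -3

Choose coordinates C = (0, 0), P = (1, 0), Y = (0, 1).
1. U is the centroid of triangle PCY ⇒ U = (1/3, 1/3)
2. V is the intersection of line PU and line YC ⇒ V = (0, 1/2)
V = P + t·(U−P) with t = 3/2, so PV:VU = t:(1−t) = 3/2:-1/2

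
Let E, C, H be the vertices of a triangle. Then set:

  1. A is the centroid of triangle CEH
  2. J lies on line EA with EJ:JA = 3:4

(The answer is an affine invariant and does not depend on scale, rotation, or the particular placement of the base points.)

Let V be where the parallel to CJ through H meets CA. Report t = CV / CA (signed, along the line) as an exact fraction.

Assign E = (0, 0), C = (1, 0), H = (0, 1) — the answer is frame-independent, so this choice is without loss of generality.
1. A is the centroid of triangle CEH ⇒ A = (1/3, 1/3)
2. J lies on line EA with EJ:JA = 3:4 ⇒ J = (1/7, 1/7)
through H parallel to CJ: direction (-6/7, 1/7); meets CA at V = (-3/2, 5/4)
V = C + t·(A−C) with t = 15/4

t = 15/4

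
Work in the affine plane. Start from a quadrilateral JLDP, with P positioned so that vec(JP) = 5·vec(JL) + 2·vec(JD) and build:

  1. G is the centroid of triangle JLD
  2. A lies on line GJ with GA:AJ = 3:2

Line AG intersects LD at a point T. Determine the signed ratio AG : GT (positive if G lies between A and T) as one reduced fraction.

AG:GT = 6/5

Choose coordinates J = (0, 0), L = (1, 0), D = (0, 1), P = (5, 2).
1. G is the centroid of triangle JLD ⇒ G = (1/3, 1/3)
2. A lies on line GJ with GA:AJ = 3:2 ⇒ A = (2/15, 2/15)
line AG meets LD at T = (1/2, 1/2)
G = A + t·(T−A) with t = 6/11, so AG:GT = 6/11:5/11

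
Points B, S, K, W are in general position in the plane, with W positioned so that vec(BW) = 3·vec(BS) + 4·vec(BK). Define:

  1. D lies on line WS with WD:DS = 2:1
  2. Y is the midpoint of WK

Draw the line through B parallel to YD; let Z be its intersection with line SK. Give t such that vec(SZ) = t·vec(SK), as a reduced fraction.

t = 7/6

Choose coordinates B = (0, 0), S = (1, 0), K = (0, 1), W = (3, 4).
1. D lies on line WS with WD:DS = 2:1 ⇒ D = (5/3, 4/3)
2. Y is the midpoint of WK ⇒ Y = (3/2, 5/2)
through B parallel to YD: direction (1/6, -7/6); meets SK at Z = (-1/6, 7/6)
Z = S + t·(K−S) with t = 7/6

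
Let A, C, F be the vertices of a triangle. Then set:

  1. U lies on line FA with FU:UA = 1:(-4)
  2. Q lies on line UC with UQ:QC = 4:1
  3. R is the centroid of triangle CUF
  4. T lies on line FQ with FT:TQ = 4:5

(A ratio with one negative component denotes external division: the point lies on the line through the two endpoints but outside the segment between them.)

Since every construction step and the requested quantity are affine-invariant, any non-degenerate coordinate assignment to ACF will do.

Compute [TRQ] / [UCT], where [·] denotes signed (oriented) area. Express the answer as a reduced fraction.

Choose coordinates A = (0, 0), C = (1, 0), F = (0, 1).
1. U lies on line FA with FU:UA = 1:(-4) ⇒ U = (0, 4/3)
2. Q lies on line UC with UQ:QC = 4:1 ⇒ Q = (4/5, 4/15)
3. R is the centroid of triangle CUF ⇒ R = (1/3, 7/9)
4. T lies on line FQ with FT:TQ = 4:5 ⇒ T = (16/45, 91/135)
2·[TRQ] = -1/27, 2·[UCT] = -5/27
[TRQ]:[UCT] = -1/27:-5/27 = 1/5

[TRQ]:[UCT] = 1/5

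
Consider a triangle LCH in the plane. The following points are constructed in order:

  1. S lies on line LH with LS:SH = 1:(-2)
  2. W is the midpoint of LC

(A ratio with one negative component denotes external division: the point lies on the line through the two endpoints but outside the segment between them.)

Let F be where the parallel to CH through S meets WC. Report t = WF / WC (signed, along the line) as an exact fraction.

t = -3

Work in coordinates with L = (0, 0), C = (1, 0), H = (0, 1).
1. S lies on line LH with LS:SH = 1:(-2) ⇒ S = (0, -1)
2. W is the midpoint of LC ⇒ W = (1/2, 0)
through S parallel to CH: direction (-1, 1); meets WC at F = (-1, 0)
F = W + t·(C−W) with t = -3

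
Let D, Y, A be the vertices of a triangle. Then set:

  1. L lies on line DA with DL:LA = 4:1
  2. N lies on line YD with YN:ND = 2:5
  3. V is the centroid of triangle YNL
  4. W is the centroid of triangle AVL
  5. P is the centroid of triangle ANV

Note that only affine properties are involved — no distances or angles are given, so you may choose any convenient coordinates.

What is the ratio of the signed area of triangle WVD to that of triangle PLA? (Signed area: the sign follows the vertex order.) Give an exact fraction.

[WVD]:[PLA] = 4

Assign D = (0, 0), Y = (1, 0), A = (0, 1) — the answer is frame-independent, so this choice is without loss of generality.
1. L lies on line DA with DL:LA = 4:1 ⇒ L = (0, 4/5)
2. N lies on line YD with YN:ND = 2:5 ⇒ N = (5/7, 0)
3. V is the centroid of triangle YNL ⇒ V = (4/7, 4/15)
4. W is the centroid of triangle AVL ⇒ W = (4/21, 31/45)
5. P is the centroid of triangle ANV ⇒ P = (3/7, 19/45)
2·[WVD] = -12/35, 2·[PLA] = -3/35
[WVD]:[PLA] = -12/35:-3/35 = 4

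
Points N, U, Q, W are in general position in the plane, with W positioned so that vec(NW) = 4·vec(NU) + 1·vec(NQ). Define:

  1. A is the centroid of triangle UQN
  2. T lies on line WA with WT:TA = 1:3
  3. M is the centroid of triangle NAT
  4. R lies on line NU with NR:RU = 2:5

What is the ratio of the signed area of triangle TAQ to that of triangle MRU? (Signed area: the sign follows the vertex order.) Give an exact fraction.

[TAQ]:[MRU] = -36/5

Assign N = (0, 0), U = (1, 0), Q = (0, 1), W = (4, 1) — the answer is frame-independent, so this choice is without loss of generality.
1. A is the centroid of triangle UQN ⇒ A = (1/3, 1/3)
2. T lies on line WA with WT:TA = 1:3 ⇒ T = (37/12, 5/6)
3. M is the centroid of triangle NAT ⇒ M = (41/36, 7/18)
4. R lies on line NU with NR:RU = 2:5 ⇒ R = (2/7, 0)
2·[TAQ] = -2, 2·[MRU] = 5/18
[TAQ]:[MRU] = -2:5/18 = -36/5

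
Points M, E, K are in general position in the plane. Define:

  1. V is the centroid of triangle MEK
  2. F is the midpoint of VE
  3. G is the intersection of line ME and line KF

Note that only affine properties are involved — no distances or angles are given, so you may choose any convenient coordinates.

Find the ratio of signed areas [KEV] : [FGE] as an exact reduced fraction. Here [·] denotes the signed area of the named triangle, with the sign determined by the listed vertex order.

Assign M = (0, 0), E = (1, 0), K = (0, 1) — the answer is frame-independent, so this choice is without loss of generality.
1. V is the centroid of triangle MEK ⇒ V = (1/3, 1/3)
2. F is the midpoint of VE ⇒ F = (2/3, 1/6)
3. G is the intersection of line ME and line KF ⇒ G = (4/5, 0)
2·[KEV] = -1/3, 2·[FGE] = 1/30
[KEV]:[FGE] = -1/3:1/30 = -10

[KEV]:[FGE] = -10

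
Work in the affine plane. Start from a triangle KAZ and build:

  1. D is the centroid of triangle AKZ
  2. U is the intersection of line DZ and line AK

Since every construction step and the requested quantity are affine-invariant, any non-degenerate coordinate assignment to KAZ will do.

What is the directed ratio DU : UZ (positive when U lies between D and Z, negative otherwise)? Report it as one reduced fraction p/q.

Assign K = (0, 0), A = (1, 0), Z = (0, 1) — the answer is frame-independent, so this choice is without loss of generality.
1. D is the centroid of triangle AKZ ⇒ D = (1/3, 1/3)
2. U is the intersection of line DZ and line AK ⇒ U = (1/2, 0)
U = D + t·(Z−D) with t = -1/2, so DU:UZ = t:(1−t) = -1/2:3/2

DU:UZ = -1/3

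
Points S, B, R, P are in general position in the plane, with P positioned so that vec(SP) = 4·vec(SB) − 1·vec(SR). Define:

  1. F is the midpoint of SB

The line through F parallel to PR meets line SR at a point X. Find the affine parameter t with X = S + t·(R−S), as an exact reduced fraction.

t = 1/4

Work in coordinates with S = (0, 0), B = (1, 0), R = (0, 1), P = (4, -1).
1. F is the midpoint of SB ⇒ F = (1/2, 0)
through F parallel to PR: direction (-4, 2); meets SR at X = (0, 1/4)
X = S + t·(R−S) with t = 1/4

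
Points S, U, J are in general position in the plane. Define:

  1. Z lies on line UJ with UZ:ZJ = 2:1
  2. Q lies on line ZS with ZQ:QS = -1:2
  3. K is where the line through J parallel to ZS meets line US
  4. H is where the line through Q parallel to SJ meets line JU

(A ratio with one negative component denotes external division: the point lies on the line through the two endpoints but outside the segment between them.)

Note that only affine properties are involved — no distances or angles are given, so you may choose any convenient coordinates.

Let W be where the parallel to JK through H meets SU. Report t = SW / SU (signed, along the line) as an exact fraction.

t = 1/2

Choose coordinates S = (0, 0), U = (1, 0), J = (0, 1).
1. Z lies on line UJ with UZ:ZJ = 2:1 ⇒ Z = (1/3, 2/3)
2. Q lies on line ZS with ZQ:QS = -1:2 ⇒ Q = (2/3, 4/3)
3. K is where the line through J parallel to ZS meets line US ⇒ K = (-1/2, 0)
4. H is where the line through Q parallel to SJ meets line JU ⇒ H = (2/3, 1/3)
through H parallel to JK: direction (-1/2, -1); meets SU at W = (1/2, 0)
W = S + t·(U−S) with t = 1/2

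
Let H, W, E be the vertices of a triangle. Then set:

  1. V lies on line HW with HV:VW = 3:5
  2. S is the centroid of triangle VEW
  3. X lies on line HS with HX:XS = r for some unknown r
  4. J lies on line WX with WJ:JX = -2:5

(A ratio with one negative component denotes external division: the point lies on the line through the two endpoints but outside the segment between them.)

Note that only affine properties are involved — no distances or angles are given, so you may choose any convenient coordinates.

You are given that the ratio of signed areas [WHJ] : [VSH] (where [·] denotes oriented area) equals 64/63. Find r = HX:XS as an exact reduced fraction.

r = 4/3

Set H = (0, 0), W = (1, 0), E = (0, 1); any affine frame gives the same invariant.
1. V lies on line HW with HV:VW = 3:5 ⇒ V = (3/8, 0)
2. S is the centroid of triangle VEW ⇒ S = (11/24, 1/3)
3. With HX:XS = r, write λ = r/(r+1) so X = H + λ·(S−H); X is affine-linear in λ
4. J lies on line WX with WJ:JX = -2:5 ⇒ J is an affine combination of earlier points and hence also affine-linear in λ
Every point depending on X is an affine combination of X and λ-independent points, so each such coordinate is linear in λ; the λ² term in each signed area is a multiple of (S−H)×(S−H) = 0, so 2·[WHJ] and 2·[VSH] are each linear in λ. Evaluating at λ=0 and λ=1:
  2·[WHJ] = 2/9·λ,   2·[VSH] = 1/8
So [WHJ]:[VSH] = (2/9·λ) / (1/8). Setting this equal to 64/63:
  2/9·λ = 64/63·(1/8)  ⇒  λ = 4/7
Then r = λ/(1−λ) = (4/7)/(3/7) = 4/3. Check: with r = 4/3, X = (11/42, 4/21) and [WHJ]:[VSH] = 64/63 as required.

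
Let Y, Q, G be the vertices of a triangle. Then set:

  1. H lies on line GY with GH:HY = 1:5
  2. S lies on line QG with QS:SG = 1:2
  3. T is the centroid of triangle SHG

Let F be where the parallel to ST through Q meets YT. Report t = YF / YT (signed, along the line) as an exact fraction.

Work in coordinates with Y = (0, 0), Q = (1, 0), G = (0, 1).
1. H lies on line GY with GH:HY = 1:5 ⇒ H = (0, 5/6)
2. S lies on line QG with QS:SG = 1:2 ⇒ S = (2/3, 1/3)
3. T is the centroid of triangle SHG ⇒ T = (2/9, 13/18)
through Q parallel to ST: direction (-4/9, 7/18); meets YT at F = (7/33, 91/132)
F = Y + t·(T−Y) with t = 21/22

t = 21/22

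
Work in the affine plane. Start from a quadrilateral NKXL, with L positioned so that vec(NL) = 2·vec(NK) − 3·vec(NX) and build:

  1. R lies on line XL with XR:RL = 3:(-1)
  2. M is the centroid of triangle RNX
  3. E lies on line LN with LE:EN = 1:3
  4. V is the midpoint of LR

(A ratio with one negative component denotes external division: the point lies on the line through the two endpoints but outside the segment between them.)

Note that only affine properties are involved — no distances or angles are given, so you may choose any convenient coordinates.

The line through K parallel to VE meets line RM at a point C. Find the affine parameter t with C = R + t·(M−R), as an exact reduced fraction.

Set N = (0, 0), K = (1, 0), X = (0, 1), L = (2, -3); any affine frame gives the same invariant.
1. R lies on line XL with XR:RL = 3:(-1) ⇒ R = (3, -5)
2. M is the centroid of triangle RNX ⇒ M = (1, -4/3)
3. E lies on line LN with LE:EN = 1:3 ⇒ E = (3/2, -9/4)
4. V is the midpoint of LR ⇒ V = (5/2, -4)
through K parallel to VE: direction (-1, 7/4); meets RM at C = (-15, 28)
C = R + t·(M−R) with t = 9

t = 9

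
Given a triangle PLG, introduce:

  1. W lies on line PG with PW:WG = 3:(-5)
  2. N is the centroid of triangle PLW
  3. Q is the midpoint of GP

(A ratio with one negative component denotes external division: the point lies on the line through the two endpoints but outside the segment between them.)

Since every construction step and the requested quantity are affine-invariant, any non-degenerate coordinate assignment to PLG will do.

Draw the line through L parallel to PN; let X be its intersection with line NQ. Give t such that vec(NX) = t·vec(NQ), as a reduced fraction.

t = 3

Choose coordinates P = (0, 0), L = (1, 0), G = (0, 1).
1. W lies on line PG with PW:WG = 3:(-5) ⇒ W = (0, -3/2)
2. N is the centroid of triangle PLW ⇒ N = (1/3, -1/2)
3. Q is the midpoint of GP ⇒ Q = (0, 1/2)
through L parallel to PN: direction (1/3, -1/2); meets NQ at X = (-2/3, 5/2)
X = N + t·(Q−N) with t = 3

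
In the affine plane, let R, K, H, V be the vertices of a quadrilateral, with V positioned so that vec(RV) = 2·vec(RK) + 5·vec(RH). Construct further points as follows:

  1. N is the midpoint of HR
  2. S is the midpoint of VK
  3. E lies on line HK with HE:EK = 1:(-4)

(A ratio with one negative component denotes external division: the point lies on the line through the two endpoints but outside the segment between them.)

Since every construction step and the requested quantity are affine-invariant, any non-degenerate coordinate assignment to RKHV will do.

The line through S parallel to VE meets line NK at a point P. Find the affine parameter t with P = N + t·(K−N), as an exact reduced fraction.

t = 5/29

Work in coordinates with R = (0, 0), K = (1, 0), H = (0, 1), V = (2, 5).
1. N is the midpoint of HR ⇒ N = (0, 1/2)
2. S is the midpoint of VK ⇒ S = (3/2, 5/2)
3. E lies on line HK with HE:EK = 1:(-4) ⇒ E = (-1/3, 4/3)
through S parallel to VE: direction (-7/3, -11/3); meets NK at P = (5/29, 12/29)
P = N + t·(K−N) with t = 5/29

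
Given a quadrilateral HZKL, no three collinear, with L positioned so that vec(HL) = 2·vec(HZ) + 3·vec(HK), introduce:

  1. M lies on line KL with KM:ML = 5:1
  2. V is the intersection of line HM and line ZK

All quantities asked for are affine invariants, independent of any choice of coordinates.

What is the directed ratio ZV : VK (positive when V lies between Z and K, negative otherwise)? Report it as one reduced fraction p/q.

Work in coordinates with H = (0, 0), Z = (1, 0), K = (0, 1), L = (2, 3).
1. M lies on line KL with KM:ML = 5:1 ⇒ M = (5/3, 8/3)
2. V is the intersection of line HM and line ZK ⇒ V = (5/13, 8/13)
V = Z + t·(K−Z) with t = 8/13, so ZV:VK = t:(1−t) = 8/13:5/13

ZV:VK = 8/5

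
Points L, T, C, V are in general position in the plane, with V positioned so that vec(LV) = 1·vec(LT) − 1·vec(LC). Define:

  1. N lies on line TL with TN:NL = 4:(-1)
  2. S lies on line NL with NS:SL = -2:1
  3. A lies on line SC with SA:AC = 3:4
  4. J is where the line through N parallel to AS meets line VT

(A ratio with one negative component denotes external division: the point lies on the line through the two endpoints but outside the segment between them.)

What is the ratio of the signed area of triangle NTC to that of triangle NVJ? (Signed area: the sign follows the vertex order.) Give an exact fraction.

Set L = (0, 0), T = (1, 0), C = (0, 1), V = (1, -1); any affine frame gives the same invariant.
1. N lies on line TL with TN:NL = 4:(-1) ⇒ N = (-1/3, 0)
2. S lies on line NL with NS:SL = -2:1 ⇒ S = (1/3, 0)
3. A lies on line SC with SA:AC = 3:4 ⇒ A = (4/21, 3/7)
4. J is where the line through N parallel to AS meets line VT ⇒ J = (1, -4)
2·[NTC] = 4/3, 2·[NVJ] = -4
[NTC]:[NVJ] = 4/3:-4 = -1/3

[NTC]:[NVJ] = -1/3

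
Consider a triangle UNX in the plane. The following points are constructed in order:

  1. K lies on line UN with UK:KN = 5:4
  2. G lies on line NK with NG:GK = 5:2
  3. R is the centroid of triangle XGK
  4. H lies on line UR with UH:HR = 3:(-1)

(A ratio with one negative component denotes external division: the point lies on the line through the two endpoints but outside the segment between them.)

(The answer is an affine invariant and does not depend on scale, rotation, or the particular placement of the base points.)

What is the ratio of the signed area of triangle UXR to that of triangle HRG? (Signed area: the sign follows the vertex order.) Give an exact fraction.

[UXR]:[HRG] = -156/43

Assign U = (0, 0), N = (1, 0), X = (0, 1) — the answer is frame-independent, so this choice is without loss of generality.
1. K lies on line UN with UK:KN = 5:4 ⇒ K = (5/9, 0)
2. G lies on line NK with NG:GK = 5:2 ⇒ G = (43/63, 0)
3. R is the centroid of triangle XGK ⇒ R = (26/63, 1/3)
4. H lies on line UR with UH:HR = 3:(-1) ⇒ H = (13/21, 1/2)
2·[UXR] = -26/63, 2·[HRG] = 43/378
[UXR]:[HRG] = -26/63:43/378 = -156/43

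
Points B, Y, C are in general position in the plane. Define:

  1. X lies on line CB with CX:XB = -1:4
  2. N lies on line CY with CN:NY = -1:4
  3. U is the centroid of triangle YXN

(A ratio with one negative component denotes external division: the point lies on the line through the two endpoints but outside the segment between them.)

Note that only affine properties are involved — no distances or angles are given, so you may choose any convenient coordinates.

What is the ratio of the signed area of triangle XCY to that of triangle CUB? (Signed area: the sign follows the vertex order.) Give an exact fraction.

Assign B = (0, 0), Y = (1, 0), C = (0, 1) — the answer is frame-independent, so this choice is without loss of generality.
1. X lies on line CB with CX:XB = -1:4 ⇒ X = (0, 4/3)
2. N lies on line CY with CN:NY = -1:4 ⇒ N = (-1/3, 4/3)
3. U is the centroid of triangle YXN ⇒ U = (2/9, 8/9)
2·[XCY] = 1/3, 2·[CUB] = -2/9
[XCY]:[CUB] = 1/3:-2/9 = -3/2

[XCY]:[CUB] = -3/2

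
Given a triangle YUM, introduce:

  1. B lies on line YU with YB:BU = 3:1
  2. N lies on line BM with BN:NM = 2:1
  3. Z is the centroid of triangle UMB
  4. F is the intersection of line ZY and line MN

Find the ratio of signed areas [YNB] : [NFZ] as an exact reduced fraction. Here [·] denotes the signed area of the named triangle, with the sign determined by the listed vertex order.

Choose coordinates Y = (0, 0), U = (1, 0), M = (0, 1).
1. B lies on line YU with YB:BU = 3:1 ⇒ B = (3/4, 0)
2. N lies on line BM with BN:NM = 2:1 ⇒ N = (1/4, 2/3)
3. Z is the centroid of triangle UMB ⇒ Z = (7/12, 1/3)
4. F is the intersection of line ZY and line MN ⇒ F = (21/40, 3/10)
2·[YNB] = -1/2, 2·[NFZ] = 11/360
[YNB]:[NFZ] = -1/2:11/360 = -180/11

[YNB]:[NFZ] = -180/11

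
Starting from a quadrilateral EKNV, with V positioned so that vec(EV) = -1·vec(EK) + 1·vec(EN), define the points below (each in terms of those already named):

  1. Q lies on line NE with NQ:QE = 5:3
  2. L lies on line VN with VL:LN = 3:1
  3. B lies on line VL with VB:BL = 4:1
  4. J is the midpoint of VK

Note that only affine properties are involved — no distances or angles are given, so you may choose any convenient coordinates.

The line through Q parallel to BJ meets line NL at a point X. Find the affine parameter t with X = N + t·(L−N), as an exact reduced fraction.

Assign E = (0, 0), K = (1, 0), N = (0, 1), V = (-1, 1) — the answer is frame-independent, so this choice is without loss of generality.
1. Q lies on line NE with NQ:QE = 5:3 ⇒ Q = (0, 3/8)
2. L lies on line VN with VL:LN = 3:1 ⇒ L = (-1/4, 1)
3. B lies on line VL with VB:BL = 4:1 ⇒ B = (-2/5, 1)
4. J is the midpoint of VK ⇒ J = (0, 1/2)
through Q parallel to BJ: direction (2/5, -1/2); meets NL at X = (-1/2, 1)
X = N + t·(L−N) with t = 2

t = 2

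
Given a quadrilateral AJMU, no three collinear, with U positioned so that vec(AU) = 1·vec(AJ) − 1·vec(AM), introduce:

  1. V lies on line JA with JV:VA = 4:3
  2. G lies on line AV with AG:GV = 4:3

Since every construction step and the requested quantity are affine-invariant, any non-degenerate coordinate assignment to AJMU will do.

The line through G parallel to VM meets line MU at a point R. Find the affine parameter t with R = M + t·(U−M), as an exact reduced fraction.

t = -9/7

Choose coordinates A = (0, 0), J = (1, 0), M = (0, 1), U = (1, -1).
1. V lies on line JA with JV:VA = 4:3 ⇒ V = (3/7, 0)
2. G lies on line AV with AG:GV = 4:3 ⇒ G = (12/49, 0)
through G parallel to VM: direction (-3/7, 1); meets MU at R = (-9/7, 25/7)
R = M + t·(U−M) with t = -9/7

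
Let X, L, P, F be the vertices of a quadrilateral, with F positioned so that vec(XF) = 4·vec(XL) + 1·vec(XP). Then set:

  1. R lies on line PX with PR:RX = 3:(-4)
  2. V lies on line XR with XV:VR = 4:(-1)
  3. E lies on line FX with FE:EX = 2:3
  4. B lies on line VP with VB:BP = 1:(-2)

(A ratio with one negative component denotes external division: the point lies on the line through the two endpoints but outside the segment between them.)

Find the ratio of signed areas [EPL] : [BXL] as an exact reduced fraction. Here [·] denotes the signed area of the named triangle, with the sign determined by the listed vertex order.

Choose coordinates X = (0, 0), L = (1, 0), P = (0, 1), F = (4, 1).
1. R lies on line PX with PR:RX = 3:(-4) ⇒ R = (0, 4)
2. V lies on line XR with XV:VR = 4:(-1) ⇒ V = (0, 16/3)
3. E lies on line FX with FE:EX = 2:3 ⇒ E = (12/5, 3/5)
4. B lies on line VP with VB:BP = 1:(-2) ⇒ B = (0, 29/3)
2·[EPL] = 2, 2·[BXL] = 29/3
[EPL]:[BXL] = 2:29/3 = 6/29

[EPL]:[BXL] = 6/29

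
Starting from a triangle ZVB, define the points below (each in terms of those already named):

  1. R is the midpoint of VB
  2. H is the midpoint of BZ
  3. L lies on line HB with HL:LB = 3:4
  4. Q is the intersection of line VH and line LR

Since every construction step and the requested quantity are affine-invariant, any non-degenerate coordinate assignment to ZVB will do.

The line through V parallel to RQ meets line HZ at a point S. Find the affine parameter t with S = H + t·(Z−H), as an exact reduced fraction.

Set Z = (0, 0), V = (1, 0), B = (0, 1); any affine frame gives the same invariant.
1. R is the midpoint of VB ⇒ R = (1/2, 1/2)
2. H is the midpoint of BZ ⇒ H = (0, 1/2)
3. L lies on line HB with HL:LB = 3:4 ⇒ L = (0, 5/7)
4. Q is the intersection of line VH and line LR ⇒ Q = (-3, 2)
through V parallel to RQ: direction (-7/2, 3/2); meets HZ at S = (0, 3/7)
S = H + t·(Z−H) with t = 1/7

t = 1/7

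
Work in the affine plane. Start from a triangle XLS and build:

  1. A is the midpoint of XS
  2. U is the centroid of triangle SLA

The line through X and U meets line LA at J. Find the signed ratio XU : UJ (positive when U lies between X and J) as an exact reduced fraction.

Choose coordinates X = (0, 0), L = (1, 0), S = (0, 1).
1. A is the midpoint of XS ⇒ A = (0, 1/2)
2. U is the centroid of triangle SLA ⇒ U = (1/3, 1/2)
line XU meets LA at J = (1/4, 3/8)
U = X + t·(J−X) with t = 4/3, so XU:UJ = 4/3:-1/3

XU:UJ = -4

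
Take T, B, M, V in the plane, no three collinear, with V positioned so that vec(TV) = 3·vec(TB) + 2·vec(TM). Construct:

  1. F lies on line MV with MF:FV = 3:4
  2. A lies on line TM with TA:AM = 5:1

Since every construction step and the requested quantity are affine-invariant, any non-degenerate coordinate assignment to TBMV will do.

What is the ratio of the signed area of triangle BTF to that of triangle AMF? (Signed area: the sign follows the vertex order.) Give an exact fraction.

Assign T = (0, 0), B = (1, 0), M = (0, 1), V = (3, 2) — the answer is frame-independent, so this choice is without loss of generality.
1. F lies on line MV with MF:FV = 3:4 ⇒ F = (9/7, 10/7)
2. A lies on line TM with TA:AM = 5:1 ⇒ A = (0, 5/6)
2·[BTF] = -10/7, 2·[AMF] = -3/14
[BTF]:[AMF] = -10/7:-3/14 = 20/3

[BTF]:[AMF] = 20/3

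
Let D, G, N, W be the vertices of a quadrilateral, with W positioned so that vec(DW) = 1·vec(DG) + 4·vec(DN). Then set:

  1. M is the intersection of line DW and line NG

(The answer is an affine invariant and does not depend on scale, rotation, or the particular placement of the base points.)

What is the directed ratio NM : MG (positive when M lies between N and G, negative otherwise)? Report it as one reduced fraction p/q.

NM:MG = 1/4

Assign D = (0, 0), G = (1, 0), N = (0, 1), W = (1, 4) — the answer is frame-independent, so this choice is without loss of generality.
1. M is the intersection of line DW and line NG ⇒ M = (1/5, 4/5)
M = N + t·(G−N) with t = 1/5, so NM:MG = t:(1−t) = 1/5:4/5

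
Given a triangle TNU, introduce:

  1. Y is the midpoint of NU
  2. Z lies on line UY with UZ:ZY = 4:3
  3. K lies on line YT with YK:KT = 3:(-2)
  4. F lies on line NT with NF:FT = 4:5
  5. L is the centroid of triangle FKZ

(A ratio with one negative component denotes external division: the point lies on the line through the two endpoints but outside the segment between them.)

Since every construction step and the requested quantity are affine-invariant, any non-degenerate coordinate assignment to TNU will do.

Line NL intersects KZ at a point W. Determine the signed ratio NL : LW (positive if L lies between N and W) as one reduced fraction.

NL:LW = 106/29

Assign T = (0, 0), N = (1, 0), U = (0, 1) — the answer is frame-independent, so this choice is without loss of generality.
1. Y is the midpoint of NU ⇒ Y = (1/2, 1/2)
2. Z lies on line UY with UZ:ZY = 4:3 ⇒ Z = (2/7, 5/7)
3. K lies on line YT with YK:KT = 3:(-2) ⇒ K = (-1, -1)
4. F lies on line NT with NF:FT = 4:5 ⇒ F = (5/9, 0)
5. L is the centroid of triangle FKZ ⇒ L = (-10/189, -2/21)
line NL meets KZ at W = (-253/742, -45/371)
L = N + t·(W−N) with t = 106/135, so NL:LW = 106/135:29/135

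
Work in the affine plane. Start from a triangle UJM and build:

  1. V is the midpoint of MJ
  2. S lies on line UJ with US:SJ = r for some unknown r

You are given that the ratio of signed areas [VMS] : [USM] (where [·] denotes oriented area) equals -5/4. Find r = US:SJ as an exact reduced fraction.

Set U = (0, 0), J = (1, 0), M = (0, 1); any affine frame gives the same invariant.
1. V is the midpoint of MJ ⇒ V = (1/2, 1/2)
2. With US:SJ = r, write λ = r/(r+1) so S = U + λ·(J−U); S is affine-linear in λ
Every point depending on S is an affine combination of S and λ-independent points, so each such coordinate is linear in λ; the λ² term in each signed area is a multiple of (J−U)×(J−U) = 0, so 2·[VMS] and 2·[USM] are each linear in λ. Evaluating at λ=0 and λ=1:
  2·[VMS] = -1/2·λ + 1/2,   2·[USM] = λ
So [VMS]:[USM] = (-1/2·λ + 1/2) / (λ). Setting this equal to -5/4:
  -1/2·λ + 1/2 = -5/4·(λ)  ⇒  λ = -2/3
Then r = λ/(1−λ) = (-2/3)/(5/3) = -2/5. Check: with r = -2/5, S = (-2/3, 0) and [VMS]:[USM] = -5/4 as required.

r = -2/5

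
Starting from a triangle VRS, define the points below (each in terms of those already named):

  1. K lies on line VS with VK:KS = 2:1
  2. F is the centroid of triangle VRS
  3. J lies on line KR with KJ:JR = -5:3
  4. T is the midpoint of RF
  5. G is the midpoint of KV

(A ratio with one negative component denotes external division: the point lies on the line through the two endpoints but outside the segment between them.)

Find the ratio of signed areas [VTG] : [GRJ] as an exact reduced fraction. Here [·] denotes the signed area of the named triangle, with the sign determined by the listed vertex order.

Set V = (0, 0), R = (1, 0), S = (0, 1); any affine frame gives the same invariant.
1. K lies on line VS with VK:KS = 2:1 ⇒ K = (0, 2/3)
2. F is the centroid of triangle VRS ⇒ F = (1/3, 1/3)
3. J lies on line KR with KJ:JR = -5:3 ⇒ J = (5/2, -1)
4. T is the midpoint of RF ⇒ T = (2/3, 1/6)
5. G is the midpoint of KV ⇒ G = (0, 1/3)
2·[VTG] = 2/9, 2·[GRJ] = -1/2
[VTG]:[GRJ] = 2/9:-1/2 = -4/9

[VTG]:[GRJ] = -4/9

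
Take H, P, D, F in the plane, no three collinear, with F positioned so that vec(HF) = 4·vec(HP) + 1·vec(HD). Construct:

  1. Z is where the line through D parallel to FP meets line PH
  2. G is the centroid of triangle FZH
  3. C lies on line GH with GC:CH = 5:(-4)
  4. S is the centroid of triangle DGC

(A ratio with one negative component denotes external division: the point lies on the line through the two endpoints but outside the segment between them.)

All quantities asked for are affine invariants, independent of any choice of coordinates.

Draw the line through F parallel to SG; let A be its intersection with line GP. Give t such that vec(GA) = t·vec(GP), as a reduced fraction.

t = 7/4

Choose coordinates H = (0, 0), P = (1, 0), D = (0, 1), F = (4, 1).
1. Z is where the line through D parallel to FP meets line PH ⇒ Z = (-3, 0)
2. G is the centroid of triangle FZH ⇒ G = (1/3, 1/3)
3. C lies on line GH with GC:CH = 5:(-4) ⇒ C = (-4/3, -4/3)
4. S is the centroid of triangle DGC ⇒ S = (-1/3, 0)
through F parallel to SG: direction (2/3, 1/3); meets GP at A = (3/2, -1/4)
A = G + t·(P−G) with t = 7/4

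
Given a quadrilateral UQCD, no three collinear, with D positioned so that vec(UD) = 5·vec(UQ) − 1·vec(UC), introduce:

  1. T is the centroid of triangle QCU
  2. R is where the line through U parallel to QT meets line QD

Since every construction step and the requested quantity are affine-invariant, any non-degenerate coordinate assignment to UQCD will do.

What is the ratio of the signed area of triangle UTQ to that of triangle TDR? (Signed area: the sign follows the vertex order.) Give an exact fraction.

[UTQ]:[TDR] = 1/3

Set U = (0, 0), Q = (1, 0), C = (0, 1), D = (5, -1); any affine frame gives the same invariant.
1. T is the centroid of triangle QCU ⇒ T = (1/3, 1/3)
2. R is where the line through U parallel to QT meets line QD ⇒ R = (-1, 1/2)
2·[UTQ] = -1/3, 2·[TDR] = -1
[UTQ]:[TDR] = -1/3:-1 = 1/3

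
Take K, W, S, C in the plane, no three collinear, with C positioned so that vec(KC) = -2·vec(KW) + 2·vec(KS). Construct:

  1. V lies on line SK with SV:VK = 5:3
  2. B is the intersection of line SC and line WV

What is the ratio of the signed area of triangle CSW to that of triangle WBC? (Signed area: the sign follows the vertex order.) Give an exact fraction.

Assign K = (0, 0), W = (1, 0), S = (0, 1), C = (-2, 2) — the answer is frame-independent, so this choice is without loss of generality.
1. V lies on line SK with SV:VK = 5:3 ⇒ V = (0, 3/8)
2. B is the intersection of line SC and line WV ⇒ B = (5, -3/2)
2·[CSW] = -1, 2·[WBC] = 7/2
[CSW]:[WBC] = -1:7/2 = -2/7

[CSW]:[WBC] = -2/7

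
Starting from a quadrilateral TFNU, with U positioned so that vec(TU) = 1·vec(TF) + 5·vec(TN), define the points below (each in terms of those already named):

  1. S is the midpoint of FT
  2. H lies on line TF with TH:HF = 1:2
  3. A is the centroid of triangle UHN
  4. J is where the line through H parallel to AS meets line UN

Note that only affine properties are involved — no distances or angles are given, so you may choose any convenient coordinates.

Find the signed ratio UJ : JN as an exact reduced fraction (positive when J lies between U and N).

Set T = (0, 0), F = (1, 0), N = (0, 1), U = (1, 5); any affine frame gives the same invariant.
1. S is the midpoint of FT ⇒ S = (1/2, 0)
2. H lies on line TF with TH:HF = 1:2 ⇒ H = (1/3, 0)
3. A is the centroid of triangle UHN ⇒ A = (4/9, 2)
4. J is where the line through H parallel to AS meets line UN ⇒ J = (11/40, 21/10)
J = U + t·(N−U) with t = 29/40, so UJ:JN = t:(1−t) = 29/40:11/40

UJ:JN = 29/11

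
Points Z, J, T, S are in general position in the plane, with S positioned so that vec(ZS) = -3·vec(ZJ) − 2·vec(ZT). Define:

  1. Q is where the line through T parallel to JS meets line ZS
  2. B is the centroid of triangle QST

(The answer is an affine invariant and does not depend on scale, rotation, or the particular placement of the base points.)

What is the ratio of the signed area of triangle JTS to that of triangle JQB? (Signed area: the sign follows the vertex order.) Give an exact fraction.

Assign Z = (0, 0), J = (1, 0), T = (0, 1), S = (-3, -2) — the answer is frame-independent, so this choice is without loss of generality.
1. Q is where the line through T parallel to JS meets line ZS ⇒ Q = (6, 4)
2. B is the centroid of triangle QST ⇒ B = (1, 1)
2·[JTS] = 6, 2·[JQB] = 5
[JTS]:[JQB] = 6:5 = 6/5

[JTS]:[JQB] = 6/5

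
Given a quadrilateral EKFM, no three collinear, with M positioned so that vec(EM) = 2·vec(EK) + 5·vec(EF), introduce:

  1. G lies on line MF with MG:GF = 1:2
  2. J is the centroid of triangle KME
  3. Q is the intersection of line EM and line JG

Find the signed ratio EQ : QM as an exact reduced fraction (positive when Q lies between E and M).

Assign E = (0, 0), K = (1, 0), F = (0, 1), M = (2, 5) — the answer is frame-independent, so this choice is without loss of generality.
1. G lies on line MF with MG:GF = 1:2 ⇒ G = (4/3, 11/3)
2. J is the centroid of triangle KME ⇒ J = (1, 5/3)
3. Q is the intersection of line EM and line JG ⇒ Q = (26/21, 65/21)
Q = E + t·(M−E) with t = 13/21, so EQ:QM = t:(1−t) = 13/21:8/21

EQ:QM = 13/8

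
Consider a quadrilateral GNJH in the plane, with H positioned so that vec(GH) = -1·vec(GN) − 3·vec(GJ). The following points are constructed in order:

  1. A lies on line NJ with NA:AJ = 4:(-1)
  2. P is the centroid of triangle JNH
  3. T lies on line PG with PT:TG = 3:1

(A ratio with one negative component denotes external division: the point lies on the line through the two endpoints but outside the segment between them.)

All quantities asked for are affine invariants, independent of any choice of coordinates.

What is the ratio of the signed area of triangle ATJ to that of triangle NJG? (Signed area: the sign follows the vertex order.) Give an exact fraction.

Assign G = (0, 0), N = (1, 0), J = (0, 1), H = (-1, -3) — the answer is frame-independent, so this choice is without loss of generality.
1. A lies on line NJ with NA:AJ = 4:(-1) ⇒ A = (-1/3, 4/3)
2. P is the centroid of triangle JNH ⇒ P = (0, -2/3)
3. T lies on line PG with PT:TG = 3:1 ⇒ T = (0, -1/6)
2·[ATJ] = 7/18, 2·[NJG] = 1
[ATJ]:[NJG] = 7/18:1 = 7/18

[ATJ]:[NJG] = 7/18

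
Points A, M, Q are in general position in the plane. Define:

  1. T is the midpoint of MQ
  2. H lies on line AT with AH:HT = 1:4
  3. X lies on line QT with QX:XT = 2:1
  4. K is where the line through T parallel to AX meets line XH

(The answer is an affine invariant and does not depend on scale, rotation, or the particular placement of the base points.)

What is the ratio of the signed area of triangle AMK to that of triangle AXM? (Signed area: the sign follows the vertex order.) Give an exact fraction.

Set A = (0, 0), M = (1, 0), Q = (0, 1); any affine frame gives the same invariant.
1. T is the midpoint of MQ ⇒ T = (1/2, 1/2)
2. H lies on line AT with AH:HT = 1:4 ⇒ H = (1/10, 1/10)
3. X lies on line QT with QX:XT = 2:1 ⇒ X = (1/3, 2/3)
4. K is where the line through T parallel to AX meets line XH ⇒ K = (-5/6, -13/6)
2·[AMK] = -13/6, 2·[AXM] = -2/3
[AMK]:[AXM] = -13/6:-2/3 = 13/4

[AMK]:[AXM] = 13/4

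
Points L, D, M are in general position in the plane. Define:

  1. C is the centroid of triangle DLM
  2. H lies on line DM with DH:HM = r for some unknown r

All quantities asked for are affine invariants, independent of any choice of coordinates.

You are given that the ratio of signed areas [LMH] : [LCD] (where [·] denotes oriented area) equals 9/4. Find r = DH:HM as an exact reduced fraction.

r = 1/3

Set L = (0, 0), D = (1, 0), M = (0, 1); any affine frame gives the same invariant.
1. C is the centroid of triangle DLM ⇒ C = (1/3, 1/3)
2. With DH:HM = r, write λ = r/(r+1) so H = D + λ·(M−D); H is affine-linear in λ
Every point depending on H is an affine combination of H and λ-independent points, so each such coordinate is linear in λ; the λ² term in each signed area is a multiple of (M−D)×(M−D) = 0, so 2·[LMH] and 2·[LCD] are each linear in λ. Evaluating at λ=0 and λ=1:
  2·[LMH] = λ − 1,   2·[LCD] = -1/3
So [LMH]:[LCD] = (λ − 1) / (-1/3). Setting this equal to 9/4:
  λ − 1 = 9/4·(-1/3)  ⇒  λ = 1/4
Then r = λ/(1−λ) = (1/4)/(3/4) = 1/3. Check: with r = 1/3, H = (3/4, 1/4) and [LMH]:[LCD] = 9/4 as required.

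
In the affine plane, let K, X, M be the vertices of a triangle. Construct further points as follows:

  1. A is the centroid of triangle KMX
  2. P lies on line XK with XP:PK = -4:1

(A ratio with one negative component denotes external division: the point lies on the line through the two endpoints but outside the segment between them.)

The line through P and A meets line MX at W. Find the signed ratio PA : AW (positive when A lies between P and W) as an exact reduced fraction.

Set K = (0, 0), X = (1, 0), M = (0, 1); any affine frame gives the same invariant.
1. A is the centroid of triangle KMX ⇒ A = (1/3, 1/3)
2. P lies on line XK with XP:PK = -4:1 ⇒ P = (-1/3, 0)
line PA meets MX at W = (5/9, 4/9)
A = P + t·(W−P) with t = 3/4, so PA:AW = 3/4:1/4

PA:AW = 3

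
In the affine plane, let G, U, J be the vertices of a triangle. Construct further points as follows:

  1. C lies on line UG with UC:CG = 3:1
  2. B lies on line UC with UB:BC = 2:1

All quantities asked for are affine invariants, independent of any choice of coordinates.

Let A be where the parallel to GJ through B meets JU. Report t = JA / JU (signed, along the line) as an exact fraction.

Assign G = (0, 0), U = (1, 0), J = (0, 1) — the answer is frame-independent, so this choice is without loss of generality.
1. C lies on line UG with UC:CG = 3:1 ⇒ C = (1/4, 0)
2. B lies on line UC with UB:BC = 2:1 ⇒ B = (1/2, 0)
through B parallel to GJ: direction (0, 1); meets JU at A = (1/2, 1/2)
A = J + t·(U−J) with t = 1/2

t = 1/2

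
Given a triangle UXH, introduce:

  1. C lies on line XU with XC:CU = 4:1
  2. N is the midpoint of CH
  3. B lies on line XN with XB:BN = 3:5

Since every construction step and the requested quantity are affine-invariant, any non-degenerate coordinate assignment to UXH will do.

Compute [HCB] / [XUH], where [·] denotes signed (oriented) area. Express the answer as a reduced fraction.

Assign U = (0, 0), X = (1, 0), H = (0, 1) — the answer is frame-independent, so this choice is without loss of generality.
1. C lies on line XU with XC:CU = 4:1 ⇒ C = (1/5, 0)
2. N is the midpoint of CH ⇒ N = (1/10, 1/2)
3. B lies on line XN with XB:BN = 3:5 ⇒ B = (53/80, 3/16)
2·[HCB] = 1/2, 2·[XUH] = -1
[HCB]:[XUH] = 1/2:-1 = -1/2

[HCB]:[XUH] = -1/2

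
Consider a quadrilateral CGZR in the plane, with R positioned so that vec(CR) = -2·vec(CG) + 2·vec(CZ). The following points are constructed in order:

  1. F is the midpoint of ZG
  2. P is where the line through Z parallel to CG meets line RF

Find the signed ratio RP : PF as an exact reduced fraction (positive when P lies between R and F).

Set C = (0, 0), G = (1, 0), Z = (0, 1), R = (-2, 2); any affine frame gives the same invariant.
1. F is the midpoint of ZG ⇒ F = (1/2, 1/2)
2. P is where the line through Z parallel to CG meets line RF ⇒ P = (-1/3, 1)
P = R + t·(F−R) with t = 2/3, so RP:PF = t:(1−t) = 2/3:1/3

RP:PF = 2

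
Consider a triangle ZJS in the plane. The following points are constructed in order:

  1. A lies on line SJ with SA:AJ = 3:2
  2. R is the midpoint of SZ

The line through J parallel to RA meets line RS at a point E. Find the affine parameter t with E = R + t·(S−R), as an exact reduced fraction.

Choose coordinates Z = (0, 0), J = (1, 0), S = (0, 1).
1. A lies on line SJ with SA:AJ = 3:2 ⇒ A = (3/5, 2/5)
2. R is the midpoint of SZ ⇒ R = (0, 1/2)
through J parallel to RA: direction (3/5, -1/10); meets RS at E = (0, 1/6)
E = R + t·(S−R) with t = -2/3

t = -2/3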